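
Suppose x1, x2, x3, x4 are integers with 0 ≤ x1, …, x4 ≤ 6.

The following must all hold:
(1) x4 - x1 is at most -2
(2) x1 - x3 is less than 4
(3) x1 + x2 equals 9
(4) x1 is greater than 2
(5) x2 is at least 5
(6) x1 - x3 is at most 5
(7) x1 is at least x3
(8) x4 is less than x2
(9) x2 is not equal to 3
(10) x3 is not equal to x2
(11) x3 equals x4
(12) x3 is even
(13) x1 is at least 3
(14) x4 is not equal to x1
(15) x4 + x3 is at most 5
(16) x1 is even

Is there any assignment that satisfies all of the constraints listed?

The assignment x1 = 4, x2 = 5, x3 = 2, x4 = 2 works:
  constraint 1 holds since x4 - x1 = -2.
  constraint 2 holds since x1 - x3 = 2.
  constraint 3 holds since x1 + x2 = 9.
The rest check out directly.

Satisfiable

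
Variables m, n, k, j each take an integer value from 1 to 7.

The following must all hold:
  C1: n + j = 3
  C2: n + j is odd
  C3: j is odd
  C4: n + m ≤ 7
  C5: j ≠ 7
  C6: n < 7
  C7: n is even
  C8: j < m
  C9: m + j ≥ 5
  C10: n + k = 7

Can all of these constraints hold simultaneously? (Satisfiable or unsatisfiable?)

Satisfiable

Take m = 4, n = 2, k = 5, j = 1. Then constraint 1: n + j = 3; constraint 4: n + m = 6, and every other listed constraint is also met.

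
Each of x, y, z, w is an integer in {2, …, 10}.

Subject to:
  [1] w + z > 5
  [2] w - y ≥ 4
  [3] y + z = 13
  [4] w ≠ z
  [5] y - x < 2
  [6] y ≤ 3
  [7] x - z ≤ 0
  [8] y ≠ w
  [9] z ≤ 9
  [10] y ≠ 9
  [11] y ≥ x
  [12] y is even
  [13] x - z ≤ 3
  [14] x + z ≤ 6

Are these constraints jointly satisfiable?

Unsatisfiable

From constraint 6: y ≤ 3. From constraint 9: z ≤ 9. Hence y + z ≤ 12. But constraint 3 requires y + z = 13, and 13 > 12. Contradiction.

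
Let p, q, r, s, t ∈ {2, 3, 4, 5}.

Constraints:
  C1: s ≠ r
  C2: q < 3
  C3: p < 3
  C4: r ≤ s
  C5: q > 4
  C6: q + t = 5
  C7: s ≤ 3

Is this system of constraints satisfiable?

Unsatisfiable

From constraint 5: q ≥ 5. From constraint 2: q ≤ 2. But 2 < 5, so no value of q works.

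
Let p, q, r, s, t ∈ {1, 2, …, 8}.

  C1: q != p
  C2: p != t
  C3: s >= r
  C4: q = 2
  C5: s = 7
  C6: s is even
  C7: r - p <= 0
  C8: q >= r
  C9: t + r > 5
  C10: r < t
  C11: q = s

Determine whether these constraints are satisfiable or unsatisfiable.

Constraint 4 fixes q = 2 and constraint 5 fixes s = 7, but constraint 11 requires q = s. Since 2 ≠ 7, contradiction.

Unsatisfiable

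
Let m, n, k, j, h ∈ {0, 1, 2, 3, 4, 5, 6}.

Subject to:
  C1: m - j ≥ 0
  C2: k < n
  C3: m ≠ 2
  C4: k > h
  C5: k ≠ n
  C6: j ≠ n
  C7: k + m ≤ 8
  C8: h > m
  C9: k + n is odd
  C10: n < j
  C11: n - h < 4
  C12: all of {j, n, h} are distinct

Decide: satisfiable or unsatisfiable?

Constraints 1, 2, 4, 8, and 10 give h < k, k < n, n < j, j ≤ m, m < h. Chaining: h < k < n < j ≤ m < h, which forces h < h — impossible.

Unsatisfiable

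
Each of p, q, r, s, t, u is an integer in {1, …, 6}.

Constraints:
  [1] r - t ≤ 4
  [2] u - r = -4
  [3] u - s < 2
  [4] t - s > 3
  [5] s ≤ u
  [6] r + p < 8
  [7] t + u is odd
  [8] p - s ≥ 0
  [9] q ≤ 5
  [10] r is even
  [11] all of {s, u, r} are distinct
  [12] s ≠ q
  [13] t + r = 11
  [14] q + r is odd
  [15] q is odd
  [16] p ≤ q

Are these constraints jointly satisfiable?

Satisfiable

Setting (p, q, r, s, t, u) = (1, 5, 6, 1, 5, 2) satisfies everything: constraint 1: r - t = 1; constraint 2: u - r = -4; constraint 3: u - s = 1, and the others follow.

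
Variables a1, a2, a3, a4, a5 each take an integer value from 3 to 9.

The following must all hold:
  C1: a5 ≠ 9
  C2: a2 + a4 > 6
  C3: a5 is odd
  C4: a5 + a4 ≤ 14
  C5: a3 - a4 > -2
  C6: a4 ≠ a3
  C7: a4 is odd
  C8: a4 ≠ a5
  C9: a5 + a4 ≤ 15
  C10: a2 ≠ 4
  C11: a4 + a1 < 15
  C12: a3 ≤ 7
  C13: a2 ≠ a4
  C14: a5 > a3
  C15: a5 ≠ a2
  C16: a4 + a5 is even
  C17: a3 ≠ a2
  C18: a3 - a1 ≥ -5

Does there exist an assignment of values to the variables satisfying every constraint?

Try a1 = 8, a2 = 3, a3 = 6, a4 = 5, a5 = 7.
Check constraint 2: a2 + a4 = 8; constraint 4: a5 + a4 = 12. The remaining constraints are straightforward to verify.

Satisfiable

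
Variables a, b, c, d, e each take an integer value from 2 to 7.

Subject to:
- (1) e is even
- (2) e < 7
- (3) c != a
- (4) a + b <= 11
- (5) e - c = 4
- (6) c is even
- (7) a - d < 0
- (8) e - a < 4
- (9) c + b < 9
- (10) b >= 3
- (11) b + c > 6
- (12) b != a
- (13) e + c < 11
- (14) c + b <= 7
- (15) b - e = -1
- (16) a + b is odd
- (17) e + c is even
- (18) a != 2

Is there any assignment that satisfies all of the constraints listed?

One satisfying assignment is a = 4, b = 5, c = 2, d = 7, e = 6.
For the less obvious constraints — constraint 4: a + b = 9; constraint 5: e - c = 4; constraint 7: a - d = -3 — and the others hold by inspection.

Satisfiable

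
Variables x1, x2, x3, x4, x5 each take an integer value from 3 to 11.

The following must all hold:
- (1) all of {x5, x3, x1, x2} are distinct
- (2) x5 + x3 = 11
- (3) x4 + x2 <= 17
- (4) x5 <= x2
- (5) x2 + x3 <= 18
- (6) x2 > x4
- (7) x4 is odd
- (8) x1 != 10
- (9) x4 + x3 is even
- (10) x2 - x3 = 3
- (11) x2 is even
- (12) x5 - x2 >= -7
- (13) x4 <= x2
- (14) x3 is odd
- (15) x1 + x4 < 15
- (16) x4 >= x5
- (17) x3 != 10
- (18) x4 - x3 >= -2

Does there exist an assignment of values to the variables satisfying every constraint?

Setting (x1, x2, x3, x4, x5) = (5, 10, 7, 7, 4) satisfies everything: constraint 2: x5 + x3 = 11; constraint 3: x4 + x2 = 17, and the others follow.

Satisfiable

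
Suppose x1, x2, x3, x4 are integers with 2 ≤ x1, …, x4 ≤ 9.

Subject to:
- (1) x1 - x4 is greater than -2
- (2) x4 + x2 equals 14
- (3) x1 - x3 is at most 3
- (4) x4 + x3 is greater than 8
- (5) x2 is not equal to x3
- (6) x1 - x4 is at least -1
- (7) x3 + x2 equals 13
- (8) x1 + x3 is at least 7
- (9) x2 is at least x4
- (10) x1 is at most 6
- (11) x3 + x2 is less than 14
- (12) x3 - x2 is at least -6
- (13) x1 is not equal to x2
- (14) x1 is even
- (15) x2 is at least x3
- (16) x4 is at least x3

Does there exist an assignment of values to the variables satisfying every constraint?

Satisfiable

Try x1 = 4, x2 = 9, x3 = 4, x4 = 5.
Check constraint 1: x1 - x4 = -1; constraint 2: x4 + x2 = 14; constraint 3: x1 - x3 = 0. The remaining constraints are straightforward to verify.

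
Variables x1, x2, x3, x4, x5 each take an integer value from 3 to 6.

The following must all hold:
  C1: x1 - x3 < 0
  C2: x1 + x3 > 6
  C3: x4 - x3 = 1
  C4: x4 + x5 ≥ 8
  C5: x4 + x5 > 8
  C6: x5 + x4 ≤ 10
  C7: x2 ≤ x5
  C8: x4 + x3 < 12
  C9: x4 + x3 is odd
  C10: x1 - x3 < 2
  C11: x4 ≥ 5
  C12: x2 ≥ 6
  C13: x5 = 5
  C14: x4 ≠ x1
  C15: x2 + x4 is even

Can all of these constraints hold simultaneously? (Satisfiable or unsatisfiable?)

From constraints 7 and 12: x5 ≥ x2 ≥ 6. From constraint 11: x4 ≥ 5. Hence x5 + x4 ≥ 11. But constraint 6 requires x5 + x4 ≤ 10, and 10 < 11. Contradiction.

Unsatisfiable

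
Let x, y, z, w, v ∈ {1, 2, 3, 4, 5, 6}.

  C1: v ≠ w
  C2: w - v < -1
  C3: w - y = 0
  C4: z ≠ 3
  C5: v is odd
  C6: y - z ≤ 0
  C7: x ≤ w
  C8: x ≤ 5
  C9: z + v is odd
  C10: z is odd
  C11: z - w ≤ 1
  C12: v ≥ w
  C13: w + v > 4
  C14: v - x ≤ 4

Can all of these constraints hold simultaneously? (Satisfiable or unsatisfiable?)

Constraint 10 makes z odd and constraint 5 makes v odd, so z + v must be even. Constraint 9 says z + v is odd — contradiction.

Unsatisfiable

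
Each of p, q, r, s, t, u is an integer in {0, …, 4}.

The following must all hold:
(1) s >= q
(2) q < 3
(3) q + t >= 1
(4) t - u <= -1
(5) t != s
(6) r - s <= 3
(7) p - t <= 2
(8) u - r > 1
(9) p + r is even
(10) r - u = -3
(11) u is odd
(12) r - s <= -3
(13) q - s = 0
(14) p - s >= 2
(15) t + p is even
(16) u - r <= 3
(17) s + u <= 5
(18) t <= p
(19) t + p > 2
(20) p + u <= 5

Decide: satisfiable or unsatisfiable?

Constraints 4, 7, 12, 14, and 16 give r − u ≥ -3, u − t ≥ 1, t − p ≥ -2, p − s ≥ 2, s − r ≥ 3.
Adding all 5 inequalities: the left sides telescope to 0, and the right sides sum to (-3) + 1 + (-2) + 2 + 3 = 1. So 0 ≥ 1, which is false.

Unsatisfiable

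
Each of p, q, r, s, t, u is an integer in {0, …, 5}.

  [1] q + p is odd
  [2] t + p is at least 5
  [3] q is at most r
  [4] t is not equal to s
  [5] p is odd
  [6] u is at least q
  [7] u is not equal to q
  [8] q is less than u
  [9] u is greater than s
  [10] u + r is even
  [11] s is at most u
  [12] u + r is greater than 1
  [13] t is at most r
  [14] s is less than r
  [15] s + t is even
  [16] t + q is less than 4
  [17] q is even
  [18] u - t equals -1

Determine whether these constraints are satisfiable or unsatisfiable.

One satisfying assignment is p = 3, q = 0, r = 3, s = 0, t = 2, u = 1.
For the less obvious constraints — constraint 2: t + p = 5; constraint 12: u + r = 4; constraint 16: t + q = 2 — and the others hold by inspection.

Satisfiable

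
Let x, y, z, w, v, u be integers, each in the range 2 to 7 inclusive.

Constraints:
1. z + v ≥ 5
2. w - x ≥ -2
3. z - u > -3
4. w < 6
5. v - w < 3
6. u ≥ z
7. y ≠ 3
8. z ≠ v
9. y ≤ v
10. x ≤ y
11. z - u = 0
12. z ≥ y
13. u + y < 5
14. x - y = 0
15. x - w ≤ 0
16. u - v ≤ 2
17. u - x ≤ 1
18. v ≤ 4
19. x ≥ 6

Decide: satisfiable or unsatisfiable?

From constraints 10 and 19: y ≥ x and x ≥ 6, so y ≥ 6. From constraints 9 and 18: y ≤ v and v ≤ 4, so y ≤ 4. But 4 < 6, so no value of y works.

Unsatisfiable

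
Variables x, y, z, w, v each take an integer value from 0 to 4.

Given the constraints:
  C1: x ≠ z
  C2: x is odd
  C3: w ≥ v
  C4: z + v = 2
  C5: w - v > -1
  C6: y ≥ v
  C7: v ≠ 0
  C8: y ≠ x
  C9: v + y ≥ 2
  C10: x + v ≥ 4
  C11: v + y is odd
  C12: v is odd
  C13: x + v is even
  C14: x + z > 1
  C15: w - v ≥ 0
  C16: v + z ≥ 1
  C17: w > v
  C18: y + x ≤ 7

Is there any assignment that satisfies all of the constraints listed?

The assignment x = 3, y = 4, z = 1, w = 2, v = 1 works:
  constraint 4 holds since z + v = 2.
  constraint 5 holds since w - v = 1.
The rest check out directly.

Satisfiable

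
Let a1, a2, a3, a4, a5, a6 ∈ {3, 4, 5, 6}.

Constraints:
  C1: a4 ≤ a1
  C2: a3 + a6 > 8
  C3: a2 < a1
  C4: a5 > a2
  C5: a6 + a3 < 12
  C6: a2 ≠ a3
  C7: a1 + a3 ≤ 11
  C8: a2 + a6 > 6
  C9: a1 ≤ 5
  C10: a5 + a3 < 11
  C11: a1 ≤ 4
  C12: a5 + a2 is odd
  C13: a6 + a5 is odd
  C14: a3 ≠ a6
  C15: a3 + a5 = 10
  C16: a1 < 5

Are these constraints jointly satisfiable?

The assignment a1 = 4, a2 = 3, a3 = 6, a4 = 4, a5 = 4, a6 = 5 works:
  constraint 2 holds since a3 + a6 = 11.
  constraint 5 holds since a6 + a3 = 11.
The rest check out directly.

Satisfiable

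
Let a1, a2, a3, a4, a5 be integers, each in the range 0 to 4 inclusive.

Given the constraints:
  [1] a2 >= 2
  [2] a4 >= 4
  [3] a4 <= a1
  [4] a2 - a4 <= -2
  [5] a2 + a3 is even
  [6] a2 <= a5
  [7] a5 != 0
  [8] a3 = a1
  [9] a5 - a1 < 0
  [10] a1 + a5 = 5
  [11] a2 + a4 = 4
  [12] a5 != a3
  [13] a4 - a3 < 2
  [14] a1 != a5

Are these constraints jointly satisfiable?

From constraints 2 and 3: a1 ≥ a4 ≥ 4. From constraints 1 and 6: a5 ≥ a2 ≥ 2. Hence a1 + a5 ≥ 6. But constraint 10 requires a1 + a5 = 5, and 5 < 6. Contradiction.

Unsatisfiable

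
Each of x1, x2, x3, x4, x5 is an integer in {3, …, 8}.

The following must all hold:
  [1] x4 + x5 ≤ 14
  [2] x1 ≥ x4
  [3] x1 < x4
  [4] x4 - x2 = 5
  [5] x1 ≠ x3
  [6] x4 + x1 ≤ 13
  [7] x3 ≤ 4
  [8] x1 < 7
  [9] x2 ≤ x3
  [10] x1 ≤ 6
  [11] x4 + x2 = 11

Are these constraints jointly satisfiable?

Unsatisfiable

From constraints 2 and 10: x4 ≤ x1 ≤ 6. From constraints 7 and 9: x2 ≤ x3 ≤ 4. Hence x4 + x2 ≤ 10. But constraint 11 requires x4 + x2 = 11, and 11 > 10. Contradiction.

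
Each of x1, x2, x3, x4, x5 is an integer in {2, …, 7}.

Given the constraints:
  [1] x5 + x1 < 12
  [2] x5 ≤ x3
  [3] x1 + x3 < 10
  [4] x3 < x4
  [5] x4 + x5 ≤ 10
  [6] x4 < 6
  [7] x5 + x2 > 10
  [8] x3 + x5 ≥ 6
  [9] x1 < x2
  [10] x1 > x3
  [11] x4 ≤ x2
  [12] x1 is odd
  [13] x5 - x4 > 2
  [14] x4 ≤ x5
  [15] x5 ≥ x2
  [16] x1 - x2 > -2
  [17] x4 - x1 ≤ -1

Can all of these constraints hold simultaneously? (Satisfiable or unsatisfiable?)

Constraints 2, 4, 9, 15, and 17 give x4 < x1, x1 < x2, x2 ≤ x5, x5 ≤ x3, x3 < x4. Chaining: x4 < x1 < x2 ≤ x5 ≤ x3 < x4, which forces x4 < x4 — impossible.

Unsatisfiable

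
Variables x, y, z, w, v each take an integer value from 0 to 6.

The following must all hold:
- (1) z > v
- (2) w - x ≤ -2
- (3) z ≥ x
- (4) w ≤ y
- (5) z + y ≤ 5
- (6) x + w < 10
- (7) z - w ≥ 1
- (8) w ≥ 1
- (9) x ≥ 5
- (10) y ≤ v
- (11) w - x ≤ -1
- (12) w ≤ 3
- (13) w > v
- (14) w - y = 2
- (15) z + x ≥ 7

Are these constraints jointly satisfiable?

From constraints 3 and 9: z ≥ x ≥ 5. From constraints 4 and 8: y ≥ w ≥ 1. Hence z + y ≥ 6. But constraint 5 requires z + y ≤ 5, and 5 < 6. Contradiction.

Unsatisfiable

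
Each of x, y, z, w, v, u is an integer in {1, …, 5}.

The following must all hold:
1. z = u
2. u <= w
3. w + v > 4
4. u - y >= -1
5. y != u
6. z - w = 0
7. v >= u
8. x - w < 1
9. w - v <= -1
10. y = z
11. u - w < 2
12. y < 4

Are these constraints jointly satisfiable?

From constraints 1 and 10, y = z = u, so y = u. But constraint 5 says y ≠ u. Contradiction.

Unsatisfiable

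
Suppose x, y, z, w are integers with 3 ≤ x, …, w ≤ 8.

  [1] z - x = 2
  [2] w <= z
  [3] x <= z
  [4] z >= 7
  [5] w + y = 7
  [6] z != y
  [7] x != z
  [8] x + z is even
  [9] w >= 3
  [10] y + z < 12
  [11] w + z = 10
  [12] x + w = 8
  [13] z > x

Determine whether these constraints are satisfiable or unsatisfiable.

Satisfiable

Try x = 5, y = 4, z = 7, w = 3.
Check constraint 1: z - x = 2; constraint 5: w + y = 7; constraint 10: y + z = 11. The remaining constraints are straightforward to verify.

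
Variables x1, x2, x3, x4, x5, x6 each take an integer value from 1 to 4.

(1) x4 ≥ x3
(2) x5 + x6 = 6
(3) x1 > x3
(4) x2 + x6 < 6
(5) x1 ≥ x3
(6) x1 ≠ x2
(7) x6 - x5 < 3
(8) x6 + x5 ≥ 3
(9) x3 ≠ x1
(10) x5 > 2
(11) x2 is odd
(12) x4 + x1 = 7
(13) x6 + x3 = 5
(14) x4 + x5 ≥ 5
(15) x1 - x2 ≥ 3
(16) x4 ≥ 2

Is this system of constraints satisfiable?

One satisfying assignment is x1 = 4, x2 = 1, x3 = 2, x4 = 3, x5 = 3, x6 = 3.
For the less obvious constraints — constraint 2: x5 + x6 = 6; constraint 4: x2 + x6 = 4; constraint 7: x6 - x5 = 0 — and the others hold by inspection.

Satisfiable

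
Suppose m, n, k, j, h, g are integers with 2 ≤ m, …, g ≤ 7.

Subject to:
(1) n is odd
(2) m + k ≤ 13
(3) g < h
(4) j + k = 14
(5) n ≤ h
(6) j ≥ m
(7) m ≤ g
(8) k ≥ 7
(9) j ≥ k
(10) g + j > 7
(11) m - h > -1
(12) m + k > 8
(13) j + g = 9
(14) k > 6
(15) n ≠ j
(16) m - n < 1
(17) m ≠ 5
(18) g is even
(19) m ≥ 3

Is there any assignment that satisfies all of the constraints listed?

From constraints 8 and 9: j ≥ k ≥ 7. From constraints 7 and 19: g ≥ m ≥ 3. Hence j + g ≥ 10. But constraint 13 requires j + g = 9, and 9 < 10. Contradiction.

Unsatisfiable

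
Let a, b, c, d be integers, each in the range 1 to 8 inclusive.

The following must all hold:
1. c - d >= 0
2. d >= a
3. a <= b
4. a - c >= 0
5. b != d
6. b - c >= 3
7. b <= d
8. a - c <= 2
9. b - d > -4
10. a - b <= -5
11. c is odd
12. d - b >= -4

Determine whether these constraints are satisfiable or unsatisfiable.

Unsatisfiable

Constraints 1, 4, 10, and 12 give a − c ≥ 0, c − d ≥ 0, d − b ≥ -4, b − a ≥ 5.
Adding all 4 inequalities: the left sides telescope to 0, and the right sides sum to 0 + 0 + (-4) + 5 = 1. So 0 ≥ 1, which is false.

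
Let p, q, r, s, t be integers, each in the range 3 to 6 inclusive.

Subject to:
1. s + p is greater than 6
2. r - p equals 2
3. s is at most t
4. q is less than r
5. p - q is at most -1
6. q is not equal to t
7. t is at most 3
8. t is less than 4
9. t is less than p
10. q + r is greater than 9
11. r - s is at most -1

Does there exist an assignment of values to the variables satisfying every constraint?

Unsatisfiable

Constraints 3, 4, 5, 9, and 11 give q < r, r < s, s ≤ t, t < p, p < q. Chaining: q < r < s ≤ t < p < q, which forces q < q — impossible.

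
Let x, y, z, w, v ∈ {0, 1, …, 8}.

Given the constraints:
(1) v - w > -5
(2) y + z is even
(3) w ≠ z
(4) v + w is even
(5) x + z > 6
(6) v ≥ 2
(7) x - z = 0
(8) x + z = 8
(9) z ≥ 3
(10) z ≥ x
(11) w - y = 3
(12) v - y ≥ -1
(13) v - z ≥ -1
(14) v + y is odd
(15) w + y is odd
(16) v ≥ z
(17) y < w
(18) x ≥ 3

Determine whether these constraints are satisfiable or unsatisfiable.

Satisfiable

Try x = 4, y = 4, z = 4, w = 7, v = 5.
Check constraint 1: v - w = -2; constraint 5: x + z = 8. The remaining constraints are straightforward to verify.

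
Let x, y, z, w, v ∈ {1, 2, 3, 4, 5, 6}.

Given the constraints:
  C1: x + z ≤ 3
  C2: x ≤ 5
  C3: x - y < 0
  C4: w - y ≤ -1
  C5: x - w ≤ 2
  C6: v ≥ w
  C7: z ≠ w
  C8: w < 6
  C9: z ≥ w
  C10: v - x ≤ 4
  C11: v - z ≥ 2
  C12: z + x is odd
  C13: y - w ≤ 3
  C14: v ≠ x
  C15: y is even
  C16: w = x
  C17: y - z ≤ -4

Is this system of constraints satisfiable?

Constraints 4, 5, 10, 11, and 17 give z − y ≥ 4, y − w ≥ 1, w − x ≥ -2, x − v ≥ -4, v − z ≥ 2.
Adding all 5 inequalities: the left sides telescope to 0, and the right sides sum to 4 + 1 + (-2) + (-4) + 2 = 1. So 0 ≥ 1, which is false.

Unsatisfiable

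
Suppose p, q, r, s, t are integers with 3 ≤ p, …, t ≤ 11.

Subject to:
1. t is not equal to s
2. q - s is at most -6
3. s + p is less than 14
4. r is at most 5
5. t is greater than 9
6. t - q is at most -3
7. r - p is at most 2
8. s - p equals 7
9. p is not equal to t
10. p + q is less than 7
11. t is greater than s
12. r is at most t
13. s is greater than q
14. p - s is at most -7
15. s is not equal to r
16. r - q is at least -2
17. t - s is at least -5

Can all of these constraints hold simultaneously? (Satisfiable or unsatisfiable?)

Constraints 6, 7, 14, 16, and 17 give s − p ≥ 7, p − r ≥ -2, r − q ≥ -2, q − t ≥ 3, t − s ≥ -5.
Adding all 5 inequalities: the left sides telescope to 0, and the right sides sum to 7 + (-2) + (-2) + 3 + (-5) = 1. So 0 ≥ 1, which is false.

Unsatisfiable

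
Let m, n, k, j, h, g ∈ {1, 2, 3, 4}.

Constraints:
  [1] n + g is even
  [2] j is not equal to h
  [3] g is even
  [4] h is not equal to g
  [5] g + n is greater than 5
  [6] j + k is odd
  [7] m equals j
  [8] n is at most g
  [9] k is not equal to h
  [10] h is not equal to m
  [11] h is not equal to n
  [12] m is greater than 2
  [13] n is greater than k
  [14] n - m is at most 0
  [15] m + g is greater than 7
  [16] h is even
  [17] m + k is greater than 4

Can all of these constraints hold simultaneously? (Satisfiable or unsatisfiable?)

Take m = 4, n = 4, k = 1, j = 4, h = 2, g = 4. Then constraint 5: g + n = 8; constraint 14: n - m = 0, and every other listed constraint is also met.

Satisfiable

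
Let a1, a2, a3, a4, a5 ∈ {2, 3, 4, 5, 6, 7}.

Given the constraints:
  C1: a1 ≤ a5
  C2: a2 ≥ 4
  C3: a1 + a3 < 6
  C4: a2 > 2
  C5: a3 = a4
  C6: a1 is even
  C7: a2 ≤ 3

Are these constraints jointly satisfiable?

From constraint 2: a2 ≥ 4. From constraint 7: a2 ≤ 3. But 3 < 4, so no value of a2 works.

Unsatisfiable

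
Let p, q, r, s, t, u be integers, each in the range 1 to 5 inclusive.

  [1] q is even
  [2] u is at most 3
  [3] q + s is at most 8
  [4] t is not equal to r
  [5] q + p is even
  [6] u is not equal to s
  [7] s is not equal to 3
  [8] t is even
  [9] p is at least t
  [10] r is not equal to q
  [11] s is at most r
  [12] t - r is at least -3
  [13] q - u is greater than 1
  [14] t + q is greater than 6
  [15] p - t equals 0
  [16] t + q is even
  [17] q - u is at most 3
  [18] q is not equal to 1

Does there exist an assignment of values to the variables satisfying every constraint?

Satisfiable

Setting (p, q, r, s, t, u) = (4, 4, 5, 4, 4, 1) satisfies everything: constraint 3: q + s = 8; constraint 12: t - r = -1; constraint 13: q - u = 3, and the others follow.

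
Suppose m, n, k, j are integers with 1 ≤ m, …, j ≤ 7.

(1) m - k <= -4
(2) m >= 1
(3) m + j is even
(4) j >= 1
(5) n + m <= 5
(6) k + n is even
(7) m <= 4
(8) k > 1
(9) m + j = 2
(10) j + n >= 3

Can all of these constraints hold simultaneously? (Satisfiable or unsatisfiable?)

Satisfiable

The assignment m = 1, n = 4, k = 6, j = 1 works:
  constraint 1 holds since m - k = -5.
  constraint 5 holds since n + m = 5.
  constraint 9 holds since m + j = 2.
The rest check out directly.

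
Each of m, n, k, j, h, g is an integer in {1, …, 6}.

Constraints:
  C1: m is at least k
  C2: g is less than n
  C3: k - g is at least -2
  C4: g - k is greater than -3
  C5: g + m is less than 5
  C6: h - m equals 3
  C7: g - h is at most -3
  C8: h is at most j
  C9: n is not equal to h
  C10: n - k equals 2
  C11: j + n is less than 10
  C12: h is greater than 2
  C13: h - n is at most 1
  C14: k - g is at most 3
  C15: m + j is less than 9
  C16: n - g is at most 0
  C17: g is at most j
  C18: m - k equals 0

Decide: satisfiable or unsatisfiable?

Constraints 7, 13, and 16 give n − h ≥ -1, h − g ≥ 3, g − n ≥ 0.
Adding all 3 inequalities: the left sides telescope to 0, and the right sides sum to (-1) + 3 + 0 = 2. So 0 ≥ 2, which is false.

Unsatisfiable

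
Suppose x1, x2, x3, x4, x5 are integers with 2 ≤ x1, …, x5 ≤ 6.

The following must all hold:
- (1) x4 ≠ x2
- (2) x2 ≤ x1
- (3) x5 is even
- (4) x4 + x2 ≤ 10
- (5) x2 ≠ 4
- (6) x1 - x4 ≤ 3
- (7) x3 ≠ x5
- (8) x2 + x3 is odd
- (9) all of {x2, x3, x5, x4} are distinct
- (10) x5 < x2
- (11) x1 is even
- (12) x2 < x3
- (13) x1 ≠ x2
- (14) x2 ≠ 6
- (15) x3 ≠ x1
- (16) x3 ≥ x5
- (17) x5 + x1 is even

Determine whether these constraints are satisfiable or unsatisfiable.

Satisfiable

One satisfying assignment is x1 = 6, x2 = 3, x3 = 4, x4 = 5, x5 = 2.
For the less obvious constraints — constraint 4: x4 + x2 = 8; constraint 6: x1 - x4 = 1 — and the others hold by inspection.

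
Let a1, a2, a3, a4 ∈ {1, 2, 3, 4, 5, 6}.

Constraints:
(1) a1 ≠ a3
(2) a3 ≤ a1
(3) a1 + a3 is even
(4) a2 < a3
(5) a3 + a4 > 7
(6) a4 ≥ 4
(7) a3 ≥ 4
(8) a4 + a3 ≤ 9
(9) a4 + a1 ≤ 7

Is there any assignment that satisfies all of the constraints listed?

From constraint 6: a4 ≥ 4. From constraints 2 and 7: a1 ≥ a3 ≥ 4. Hence a4 + a1 ≥ 8. But constraint 9 requires a4 + a1 ≤ 7, and 7 < 8. Contradiction.

Unsatisfiable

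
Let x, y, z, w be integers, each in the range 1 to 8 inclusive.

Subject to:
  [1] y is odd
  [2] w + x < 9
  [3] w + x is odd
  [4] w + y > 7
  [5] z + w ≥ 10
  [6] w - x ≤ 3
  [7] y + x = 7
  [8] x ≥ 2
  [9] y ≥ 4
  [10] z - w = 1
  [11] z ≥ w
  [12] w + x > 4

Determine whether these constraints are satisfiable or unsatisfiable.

Satisfiable

One satisfying assignment is x = 2, y = 5, z = 6, w = 5.
For the less obvious constraints — constraint 2: w + x = 7; constraint 4: w + y = 10 — and the others hold by inspection.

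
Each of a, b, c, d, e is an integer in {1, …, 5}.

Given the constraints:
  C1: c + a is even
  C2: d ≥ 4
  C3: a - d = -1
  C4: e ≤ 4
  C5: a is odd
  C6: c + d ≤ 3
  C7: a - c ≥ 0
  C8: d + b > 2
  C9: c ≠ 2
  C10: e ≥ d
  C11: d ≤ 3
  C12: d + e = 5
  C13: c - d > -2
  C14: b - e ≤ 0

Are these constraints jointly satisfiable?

From constraint 2: d ≥ 4. From constraint 11: d ≤ 3. But 3 < 4, so no value of d works.

Unsatisfiable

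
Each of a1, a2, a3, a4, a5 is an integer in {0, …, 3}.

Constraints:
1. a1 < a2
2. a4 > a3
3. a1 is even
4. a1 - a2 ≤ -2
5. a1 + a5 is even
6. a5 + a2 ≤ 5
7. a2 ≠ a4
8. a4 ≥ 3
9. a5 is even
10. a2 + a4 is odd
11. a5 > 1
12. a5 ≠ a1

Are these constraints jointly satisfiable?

One satisfying assignment is a1 = 0, a2 = 2, a3 = 1, a4 = 3, a5 = 2.
For the less obvious constraints — constraint 4: a1 - a2 = -2; constraint 6: a5 + a2 = 4 — and the others hold by inspection.

Satisfiable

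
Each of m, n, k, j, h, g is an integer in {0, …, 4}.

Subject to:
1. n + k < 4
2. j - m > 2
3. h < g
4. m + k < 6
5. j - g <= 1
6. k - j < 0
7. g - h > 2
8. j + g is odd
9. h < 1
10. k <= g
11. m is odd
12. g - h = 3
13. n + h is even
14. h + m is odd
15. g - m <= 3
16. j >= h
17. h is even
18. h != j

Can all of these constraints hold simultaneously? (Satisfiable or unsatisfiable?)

Satisfiable

Take m = 1, n = 0, k = 3, j = 4, h = 0, g = 3. Then constraint 1: n + k = 3; constraint 2: j - m = 3, and every other listed constraint is also met.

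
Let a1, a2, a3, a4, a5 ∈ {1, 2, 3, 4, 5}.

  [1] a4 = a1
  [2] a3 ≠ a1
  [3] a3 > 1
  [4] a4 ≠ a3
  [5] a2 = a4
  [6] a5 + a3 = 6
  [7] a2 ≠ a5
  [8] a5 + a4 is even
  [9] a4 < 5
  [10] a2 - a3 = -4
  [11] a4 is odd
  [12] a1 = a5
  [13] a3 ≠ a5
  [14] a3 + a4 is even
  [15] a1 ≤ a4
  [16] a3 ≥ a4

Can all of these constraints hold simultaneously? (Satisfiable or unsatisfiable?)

From constraints 1, 5, and 12, a2 = a4 = a1 = a5, so a2 = a5. But constraint 7 says a2 ≠ a5. Contradiction.

Unsatisfiable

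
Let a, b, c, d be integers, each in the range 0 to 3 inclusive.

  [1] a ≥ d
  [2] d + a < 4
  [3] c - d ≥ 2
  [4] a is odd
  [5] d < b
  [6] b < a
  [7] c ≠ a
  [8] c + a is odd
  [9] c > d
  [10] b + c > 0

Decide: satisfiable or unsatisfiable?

Try a = 3, b = 1, c = 2, d = 0.
Check constraint 2: d + a = 3; constraint 3: c - d = 2. The remaining constraints are straightforward to verify.

Satisfiable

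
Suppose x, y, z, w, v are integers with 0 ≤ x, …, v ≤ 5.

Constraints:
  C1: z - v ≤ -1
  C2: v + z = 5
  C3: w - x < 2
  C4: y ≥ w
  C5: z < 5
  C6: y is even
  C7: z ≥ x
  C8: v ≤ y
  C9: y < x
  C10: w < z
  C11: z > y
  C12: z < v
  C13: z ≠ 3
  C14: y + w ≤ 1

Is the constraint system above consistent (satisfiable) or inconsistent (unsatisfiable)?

Unsatisfiable

Constraints 7, 8, 9, and 12 give y < x, x ≤ z, z < v, v ≤ y. Chaining: y < x ≤ z < v ≤ y, which forces y < y — impossible.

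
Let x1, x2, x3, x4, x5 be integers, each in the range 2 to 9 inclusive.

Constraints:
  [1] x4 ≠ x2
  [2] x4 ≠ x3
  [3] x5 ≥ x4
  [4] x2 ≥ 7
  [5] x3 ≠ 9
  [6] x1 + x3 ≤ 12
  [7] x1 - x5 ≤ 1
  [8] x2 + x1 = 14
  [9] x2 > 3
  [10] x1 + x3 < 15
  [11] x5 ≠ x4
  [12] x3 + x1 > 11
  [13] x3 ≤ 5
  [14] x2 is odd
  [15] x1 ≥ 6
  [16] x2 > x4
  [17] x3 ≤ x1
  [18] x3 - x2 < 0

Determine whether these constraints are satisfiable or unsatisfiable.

Satisfiable

One satisfying assignment is x1 = 7, x2 = 7, x3 = 5, x4 = 2, x5 = 7.
For the less obvious constraints — constraint 6: x1 + x3 = 12; constraint 7: x1 - x5 = 0; constraint 8: x2 + x1 = 14 — and the others hold by inspection.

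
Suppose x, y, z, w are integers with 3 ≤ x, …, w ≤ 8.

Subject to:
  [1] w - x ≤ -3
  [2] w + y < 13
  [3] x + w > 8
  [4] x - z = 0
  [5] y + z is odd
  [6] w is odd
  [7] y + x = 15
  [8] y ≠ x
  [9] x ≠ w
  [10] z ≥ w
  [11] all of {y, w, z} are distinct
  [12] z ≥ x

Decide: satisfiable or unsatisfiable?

Take x = 7, y = 8, z = 7, w = 3. Then constraint 1: w - x = -4; constraint 2: w + y = 11, and every other listed constraint is also met.

Satisfiable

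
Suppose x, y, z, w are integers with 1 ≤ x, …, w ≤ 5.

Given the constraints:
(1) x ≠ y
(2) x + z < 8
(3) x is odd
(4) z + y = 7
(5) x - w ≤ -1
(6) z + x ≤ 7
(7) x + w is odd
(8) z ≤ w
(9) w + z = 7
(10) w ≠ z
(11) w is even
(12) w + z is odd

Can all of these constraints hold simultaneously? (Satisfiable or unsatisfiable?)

Take x = 3, y = 4, z = 3, w = 4. Then constraint 2: x + z = 6; constraint 4: z + y = 7, and every other listed constraint is also met.

Satisfiable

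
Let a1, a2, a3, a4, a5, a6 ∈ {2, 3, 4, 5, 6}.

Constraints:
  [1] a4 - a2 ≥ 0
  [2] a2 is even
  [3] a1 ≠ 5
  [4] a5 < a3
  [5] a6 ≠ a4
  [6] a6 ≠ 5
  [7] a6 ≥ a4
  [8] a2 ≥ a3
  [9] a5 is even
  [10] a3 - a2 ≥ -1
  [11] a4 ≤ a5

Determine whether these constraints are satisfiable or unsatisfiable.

Constraints 1, 4, 8, and 11 give a2 ≤ a4, a4 ≤ a5, a5 < a3, a3 ≤ a2. Chaining: a2 ≤ a4 ≤ a5 < a3 ≤ a2, which forces a2 < a2 — impossible.

Unsatisfiable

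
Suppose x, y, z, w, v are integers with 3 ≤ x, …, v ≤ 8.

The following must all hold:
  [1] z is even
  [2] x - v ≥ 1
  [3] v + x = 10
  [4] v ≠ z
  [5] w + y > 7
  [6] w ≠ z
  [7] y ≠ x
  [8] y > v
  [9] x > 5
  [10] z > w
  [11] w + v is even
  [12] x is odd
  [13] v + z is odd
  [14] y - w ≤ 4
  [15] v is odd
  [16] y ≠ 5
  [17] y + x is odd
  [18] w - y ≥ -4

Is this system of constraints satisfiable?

One satisfying assignment is x = 7, y = 6, z = 6, w = 3, v = 3.
For the less obvious constraints — constraint 2: x - v = 4; constraint 3: v + x = 10; constraint 5: w + y = 9 — and the others hold by inspection.

Satisfiable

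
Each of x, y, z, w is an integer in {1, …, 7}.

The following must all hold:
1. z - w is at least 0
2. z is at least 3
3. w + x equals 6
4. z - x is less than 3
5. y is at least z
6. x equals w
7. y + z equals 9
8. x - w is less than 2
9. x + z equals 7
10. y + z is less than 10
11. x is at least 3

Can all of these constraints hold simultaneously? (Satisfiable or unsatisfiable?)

Setting (x, y, z, w) = (3, 5, 4, 3) satisfies everything: constraint 1: z - w = 1; constraint 3: w + x = 6; constraint 4: z - x = 1, and the others follow.

Satisfiable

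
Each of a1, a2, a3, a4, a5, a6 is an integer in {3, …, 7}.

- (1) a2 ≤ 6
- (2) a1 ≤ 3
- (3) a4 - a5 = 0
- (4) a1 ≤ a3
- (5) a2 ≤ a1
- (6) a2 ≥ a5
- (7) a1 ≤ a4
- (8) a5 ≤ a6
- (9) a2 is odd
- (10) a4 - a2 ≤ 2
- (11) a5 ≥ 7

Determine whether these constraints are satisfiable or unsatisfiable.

From constraints 6 and 11: a2 ≥ a5 and a5 ≥ 7, so a2 ≥ 7. From constraints 2 and 5: a2 ≤ a1 and a1 ≤ 3, so a2 ≤ 3. But 3 < 7, so no value of a2 works.

Unsatisfiable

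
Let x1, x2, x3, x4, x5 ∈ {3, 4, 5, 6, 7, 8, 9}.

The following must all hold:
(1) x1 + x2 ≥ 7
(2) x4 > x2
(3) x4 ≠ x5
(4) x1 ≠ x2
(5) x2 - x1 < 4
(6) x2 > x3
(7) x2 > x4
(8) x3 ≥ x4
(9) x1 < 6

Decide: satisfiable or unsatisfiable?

Unsatisfiable

Constraints 2, 6, and 8 give x3 < x2, x2 < x4, x4 ≤ x3. Chaining: x3 < x2 < x4 ≤ x3, which forces x3 < x3 — impossible.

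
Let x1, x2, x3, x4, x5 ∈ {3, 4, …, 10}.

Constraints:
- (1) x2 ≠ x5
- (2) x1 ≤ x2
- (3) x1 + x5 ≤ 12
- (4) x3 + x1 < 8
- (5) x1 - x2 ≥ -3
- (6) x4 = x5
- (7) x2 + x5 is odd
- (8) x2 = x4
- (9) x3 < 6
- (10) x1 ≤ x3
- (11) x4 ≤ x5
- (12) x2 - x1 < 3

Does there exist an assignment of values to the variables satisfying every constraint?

Unsatisfiable

From constraints 6 and 8, x2 = x4 = x5, so x2 = x5. But constraint 1 says x2 ≠ x5. Contradiction.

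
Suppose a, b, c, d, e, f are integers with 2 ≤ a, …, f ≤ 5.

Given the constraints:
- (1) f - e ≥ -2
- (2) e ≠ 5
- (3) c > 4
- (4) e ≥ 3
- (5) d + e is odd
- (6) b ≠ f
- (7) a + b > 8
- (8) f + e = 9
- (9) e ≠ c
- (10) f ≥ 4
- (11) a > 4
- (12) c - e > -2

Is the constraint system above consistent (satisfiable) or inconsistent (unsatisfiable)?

One satisfying assignment is a = 5, b = 4, c = 5, d = 3, e = 4, f = 5.
For the less obvious constraints — constraint 1: f - e = 1; constraint 7: a + b = 9 — and the others hold by inspection.

Satisfiable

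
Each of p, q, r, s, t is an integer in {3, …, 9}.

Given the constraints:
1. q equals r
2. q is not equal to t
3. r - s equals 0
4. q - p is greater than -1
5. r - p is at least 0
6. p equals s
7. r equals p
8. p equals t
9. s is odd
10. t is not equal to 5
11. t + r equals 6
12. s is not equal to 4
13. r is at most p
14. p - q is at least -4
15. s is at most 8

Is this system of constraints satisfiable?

From constraints 1, 7, and 8, q = r = p = t, so q = t. But constraint 2 says q ≠ t. Contradiction.

Unsatisfiable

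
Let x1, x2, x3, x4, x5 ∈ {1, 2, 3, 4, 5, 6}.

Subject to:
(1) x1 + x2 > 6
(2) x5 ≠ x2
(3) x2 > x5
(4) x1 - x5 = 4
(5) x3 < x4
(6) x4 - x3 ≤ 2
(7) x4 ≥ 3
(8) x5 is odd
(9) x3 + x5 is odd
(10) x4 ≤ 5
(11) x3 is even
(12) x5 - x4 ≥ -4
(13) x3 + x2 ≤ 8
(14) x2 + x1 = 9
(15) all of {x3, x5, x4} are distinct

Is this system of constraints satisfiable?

Satisfiable

Try x1 = 5, x2 = 4, x3 = 2, x4 = 4, x5 = 1.
Check constraint 1: x1 + x2 = 9; constraint 4: x1 - x5 = 4. The remaining constraints are straightforward to verify.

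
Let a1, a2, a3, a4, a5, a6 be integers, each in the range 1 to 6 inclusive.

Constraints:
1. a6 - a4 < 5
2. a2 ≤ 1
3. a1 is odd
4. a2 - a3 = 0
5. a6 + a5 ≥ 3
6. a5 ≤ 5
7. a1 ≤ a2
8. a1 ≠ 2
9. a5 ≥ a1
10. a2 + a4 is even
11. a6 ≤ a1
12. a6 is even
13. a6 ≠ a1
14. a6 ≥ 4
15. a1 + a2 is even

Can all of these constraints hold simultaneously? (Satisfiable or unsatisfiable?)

From constraints 11 and 14: a1 ≥ a6 and a6 ≥ 4, so a1 ≥ 4. From constraints 2 and 7: a1 ≤ a2 and a2 ≤ 1, so a1 ≤ 1. But 1 < 4, so no value of a1 works.

Unsatisfiable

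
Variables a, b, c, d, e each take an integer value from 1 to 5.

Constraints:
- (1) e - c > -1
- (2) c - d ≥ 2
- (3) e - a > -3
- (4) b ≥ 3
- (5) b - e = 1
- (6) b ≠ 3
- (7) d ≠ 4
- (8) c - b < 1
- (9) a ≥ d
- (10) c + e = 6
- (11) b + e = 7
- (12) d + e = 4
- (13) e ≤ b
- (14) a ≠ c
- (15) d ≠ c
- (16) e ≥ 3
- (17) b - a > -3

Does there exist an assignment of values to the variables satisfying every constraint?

The assignment a = 4, b = 4, c = 3, d = 1, e = 3 works:
  constraint 1 holds since e - c = 0.
  constraint 2 holds since c - d = 2.
The rest check out directly.

Satisfiable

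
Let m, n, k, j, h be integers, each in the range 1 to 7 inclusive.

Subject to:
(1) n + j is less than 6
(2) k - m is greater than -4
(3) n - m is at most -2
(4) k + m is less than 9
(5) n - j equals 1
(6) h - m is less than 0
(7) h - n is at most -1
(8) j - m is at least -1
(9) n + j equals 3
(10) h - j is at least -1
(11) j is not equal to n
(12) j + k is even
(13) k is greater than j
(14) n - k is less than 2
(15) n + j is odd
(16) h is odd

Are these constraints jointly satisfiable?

Constraints 3, 7, 8, and 10 give j − m ≥ -1, m − n ≥ 2, n − h ≥ 1, h − j ≥ -1.
Adding all 4 inequalities: the left sides telescope to 0, and the right sides sum to (-1) + 2 + 1 + (-1) = 1. So 0 ≥ 1, which is false.

Unsatisfiable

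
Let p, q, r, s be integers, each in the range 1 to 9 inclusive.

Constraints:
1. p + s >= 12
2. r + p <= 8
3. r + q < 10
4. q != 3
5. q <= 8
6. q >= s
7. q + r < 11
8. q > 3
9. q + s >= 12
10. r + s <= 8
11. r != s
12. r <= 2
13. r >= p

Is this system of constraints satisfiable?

From constraints 12 and 13: p ≤ r ≤ 2. From constraints 5 and 6: s ≤ q ≤ 8. Hence p + s ≤ 10. But constraint 1 requires p + s ≥ 12, and 12 > 10. Contradiction.

Unsatisfiable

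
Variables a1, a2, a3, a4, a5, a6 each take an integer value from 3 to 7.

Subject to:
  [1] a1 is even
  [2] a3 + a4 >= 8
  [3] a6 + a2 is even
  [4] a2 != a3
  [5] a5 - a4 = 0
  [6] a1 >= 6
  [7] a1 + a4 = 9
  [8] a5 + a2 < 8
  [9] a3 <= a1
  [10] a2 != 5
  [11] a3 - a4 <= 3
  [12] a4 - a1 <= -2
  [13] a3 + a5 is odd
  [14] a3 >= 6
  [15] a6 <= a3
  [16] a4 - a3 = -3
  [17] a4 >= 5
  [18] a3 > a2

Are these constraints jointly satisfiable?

From constraints 9 and 14: a1 ≥ a3 ≥ 6. From constraint 17: a4 ≥ 5. Hence a1 + a4 ≥ 11. But constraint 7 requires a1 + a4 = 9, and 9 < 11. Contradiction.

Unsatisfiable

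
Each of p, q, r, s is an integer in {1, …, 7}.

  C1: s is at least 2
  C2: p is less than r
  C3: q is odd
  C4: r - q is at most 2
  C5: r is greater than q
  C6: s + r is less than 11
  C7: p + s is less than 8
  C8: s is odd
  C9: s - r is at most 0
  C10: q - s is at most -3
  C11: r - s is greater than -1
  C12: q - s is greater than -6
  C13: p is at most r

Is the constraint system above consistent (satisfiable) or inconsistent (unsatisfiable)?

Constraints 4, 9, and 10 give q − r ≥ -2, r − s ≥ 0, s − q ≥ 3.
Adding all 3 inequalities: the left sides telescope to 0, and the right sides sum to (-2) + 0 + 3 = 1. So 0 ≥ 1, which is false.

Unsatisfiable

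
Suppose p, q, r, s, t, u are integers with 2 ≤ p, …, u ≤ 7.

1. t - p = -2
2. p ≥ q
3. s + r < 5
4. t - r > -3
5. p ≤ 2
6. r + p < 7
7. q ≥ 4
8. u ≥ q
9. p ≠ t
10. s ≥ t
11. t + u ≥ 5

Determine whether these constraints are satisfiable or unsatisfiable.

Unsatisfiable

From constraints 2 and 7: p ≥ q and q ≥ 4, so p ≥ 4. From constraint 5: p ≤ 2. But 2 < 4, so no value of p works.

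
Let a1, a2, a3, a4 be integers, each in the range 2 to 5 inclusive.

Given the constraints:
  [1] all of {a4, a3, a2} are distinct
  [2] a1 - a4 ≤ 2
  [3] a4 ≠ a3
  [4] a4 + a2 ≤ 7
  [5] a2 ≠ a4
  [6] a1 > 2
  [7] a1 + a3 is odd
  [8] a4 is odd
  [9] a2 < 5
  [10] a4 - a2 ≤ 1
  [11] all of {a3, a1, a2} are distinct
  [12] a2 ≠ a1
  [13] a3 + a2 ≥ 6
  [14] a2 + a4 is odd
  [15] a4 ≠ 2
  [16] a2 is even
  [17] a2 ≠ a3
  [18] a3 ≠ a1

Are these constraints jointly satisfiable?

The assignment a1 = 3, a2 = 2, a3 = 4, a4 = 3 works:
  constraint 2 holds since a1 - a4 = 0.
  constraint 4 holds since a4 + a2 = 5.
The rest check out directly.

Satisfiable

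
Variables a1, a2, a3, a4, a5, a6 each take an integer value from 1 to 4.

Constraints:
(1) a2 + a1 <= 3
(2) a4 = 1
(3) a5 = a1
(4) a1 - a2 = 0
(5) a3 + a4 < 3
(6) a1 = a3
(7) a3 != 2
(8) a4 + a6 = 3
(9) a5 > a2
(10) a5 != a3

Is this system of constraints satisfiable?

From constraints 3 and 6, a5 = a1 = a3, so a5 = a3. But constraint 10 says a5 ≠ a3. Contradiction.

Unsatisfiable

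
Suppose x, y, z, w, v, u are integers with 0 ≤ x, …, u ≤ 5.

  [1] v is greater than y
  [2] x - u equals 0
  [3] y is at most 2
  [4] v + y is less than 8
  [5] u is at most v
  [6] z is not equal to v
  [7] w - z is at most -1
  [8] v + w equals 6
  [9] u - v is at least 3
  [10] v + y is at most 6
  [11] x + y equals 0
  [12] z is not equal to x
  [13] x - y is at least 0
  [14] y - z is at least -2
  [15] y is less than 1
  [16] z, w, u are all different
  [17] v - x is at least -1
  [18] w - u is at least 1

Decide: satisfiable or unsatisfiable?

Unsatisfiable

Constraints 7, 9, 13, 14, 17, and 18 give z − w ≥ 1, w − u ≥ 1, u − v ≥ 3, v − x ≥ -1, x − y ≥ 0, y − z ≥ -2.
Adding all 6 inequalities: the left sides telescope to 0, and the right sides sum to 1 + 1 + 3 + (-1) + 0 + (-2) = 2. So 0 ≥ 2, which is false.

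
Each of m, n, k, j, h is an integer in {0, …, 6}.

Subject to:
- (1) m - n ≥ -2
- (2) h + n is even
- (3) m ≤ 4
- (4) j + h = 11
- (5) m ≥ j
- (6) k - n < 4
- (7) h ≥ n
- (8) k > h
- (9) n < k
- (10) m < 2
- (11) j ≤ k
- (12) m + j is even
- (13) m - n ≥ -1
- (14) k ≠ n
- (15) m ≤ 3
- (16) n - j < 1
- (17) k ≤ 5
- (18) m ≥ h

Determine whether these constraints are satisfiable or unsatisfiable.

Unsatisfiable

From constraints 11 and 17: j ≤ k ≤ 5. From constraints 3 and 18: h ≤ m ≤ 4. Hence j + h ≤ 9. But constraint 4 requires j + h = 11, and 11 > 9. Contradiction.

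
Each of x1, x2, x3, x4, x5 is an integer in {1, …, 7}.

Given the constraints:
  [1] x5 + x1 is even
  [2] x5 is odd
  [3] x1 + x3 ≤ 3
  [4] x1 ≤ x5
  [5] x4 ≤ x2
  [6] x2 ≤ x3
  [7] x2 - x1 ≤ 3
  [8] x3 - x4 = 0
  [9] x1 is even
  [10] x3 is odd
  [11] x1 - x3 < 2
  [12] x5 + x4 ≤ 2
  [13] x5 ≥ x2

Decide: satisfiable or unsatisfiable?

Unsatisfiable

Constraint 2 makes x5 odd and constraint 9 makes x1 even, so x5 + x1 must be odd. Constraint 1 says x5 + x1 is even — contradiction.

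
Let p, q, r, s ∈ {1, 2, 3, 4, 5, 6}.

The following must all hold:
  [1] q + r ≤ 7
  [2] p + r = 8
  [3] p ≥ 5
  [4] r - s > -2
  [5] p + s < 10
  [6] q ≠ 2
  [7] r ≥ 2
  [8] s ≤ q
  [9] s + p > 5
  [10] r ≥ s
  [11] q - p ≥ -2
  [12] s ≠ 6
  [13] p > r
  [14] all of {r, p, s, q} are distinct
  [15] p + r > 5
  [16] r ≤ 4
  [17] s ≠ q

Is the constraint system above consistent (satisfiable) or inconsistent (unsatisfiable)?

Satisfiable

Setting (p, q, r, s) = (5, 4, 3, 2) satisfies everything: constraint 1: q + r = 7; constraint 2: p + r = 8, and the others follow.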